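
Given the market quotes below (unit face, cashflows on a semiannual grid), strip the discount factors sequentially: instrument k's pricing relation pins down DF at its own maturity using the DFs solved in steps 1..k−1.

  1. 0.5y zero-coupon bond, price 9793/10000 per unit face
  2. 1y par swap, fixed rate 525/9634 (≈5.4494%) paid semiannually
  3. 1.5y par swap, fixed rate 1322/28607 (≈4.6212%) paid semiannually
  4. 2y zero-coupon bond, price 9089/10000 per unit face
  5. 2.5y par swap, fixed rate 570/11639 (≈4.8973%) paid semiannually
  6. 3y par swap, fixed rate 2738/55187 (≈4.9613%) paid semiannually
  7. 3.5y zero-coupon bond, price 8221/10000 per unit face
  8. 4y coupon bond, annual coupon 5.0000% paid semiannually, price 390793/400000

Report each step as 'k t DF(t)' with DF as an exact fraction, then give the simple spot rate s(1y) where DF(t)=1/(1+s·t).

1 1/2 9793/10000
2 1 379/400
3 3/2 9339/10000
4 2 9089/10000
5 5/2 443/500
6 3 8631/10000
7 7/2 8221/10000
8 4 1597/2000
s(1y) = (1/(379/400) − 1)/(1) = 21/379 ≈ 5.5409%

step 1 [0.5y] zero: DF = P = 9793/10000 ≈ 0.979300
step 2 [1y] swap r/2=525/19268: DF=(1 − 525/19268·(0.979300))/(1+525/19268) = 379/400 ≈ 0.947500
step 3 [1.5y] swap r/2=661/28607: DF=(1 − 661/28607·(0.979300+0.947500))/(1+661/28607) = 9339/10000 ≈ 0.933900
step 4 [2y] zero: DF = P = 9089/10000 ≈ 0.908900
step 5 [2.5y] swap r/2=285/11639: DF=(1 − 285/11639·(0.979300+0.947500+0.933900+0.908900))/(1+285/11639) = 443/500 ≈ 0.886000
step 6 [3y] swap r/2=1369/55187: DF=(1 − 1369/55187·(0.979300+0.947500+0.933900+0.908900+0.886000))/(1+1369/55187) = 8631/10000 ≈ 0.863100
step 7 [3.5y] zero: DF = P = 8221/10000 ≈ 0.822100
step 8 [4y] bond c/2=1/40: DF=(390793/400000 − 1/40·(0.979300+0.947500+0.933900+0.908900+0.886000+0.863100+0.822100))/(1+1/40) = 1597/2000 ≈ 0.798500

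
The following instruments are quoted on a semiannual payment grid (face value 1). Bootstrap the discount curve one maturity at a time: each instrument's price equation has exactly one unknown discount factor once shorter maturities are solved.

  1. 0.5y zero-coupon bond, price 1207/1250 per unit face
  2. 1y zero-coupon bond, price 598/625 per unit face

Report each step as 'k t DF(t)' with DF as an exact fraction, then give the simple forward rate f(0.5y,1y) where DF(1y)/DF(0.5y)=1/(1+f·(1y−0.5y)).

step 1 [0.5y] zero: DF = P = 1207/1250 ≈ 0.965600
step 2 [1y] zero: DF = P = 598/625 ≈ 0.956800

1 1/2 1207/1250
2 1 598/625
f(0.5y,1y) = ((1207/1250)/(598/625) − 1)/(1/2) = 11/598 ≈ 1.8395%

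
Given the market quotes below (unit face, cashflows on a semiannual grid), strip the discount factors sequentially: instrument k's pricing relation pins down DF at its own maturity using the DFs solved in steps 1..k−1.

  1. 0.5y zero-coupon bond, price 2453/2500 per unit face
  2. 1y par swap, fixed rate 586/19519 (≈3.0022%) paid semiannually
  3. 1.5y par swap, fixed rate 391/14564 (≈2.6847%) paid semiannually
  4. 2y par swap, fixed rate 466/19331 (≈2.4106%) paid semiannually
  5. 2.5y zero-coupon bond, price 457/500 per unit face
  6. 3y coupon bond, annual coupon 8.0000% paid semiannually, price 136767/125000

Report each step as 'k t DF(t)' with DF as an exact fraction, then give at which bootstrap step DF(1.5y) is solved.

step 1 [0.5y] zero: DF = P = 2453/2500 ≈ 0.981200
step 2 [1y] swap r/2=293/19519: DF=(1 − 293/19519·(0.981200))/(1+293/19519) = 9707/10000 ≈ 0.970700
step 3 [1.5y] swap r/2=391/29128: DF=(1 − 391/29128·(0.981200+0.970700))/(1+391/29128) = 9609/10000 ≈ 0.960900
step 4 [2y] swap r/2=233/19331: DF=(1 − 233/19331·(0.981200+0.970700+0.960900))/(1+233/19331) = 4767/5000 ≈ 0.953400
step 5 [2.5y] zero: DF = P = 457/500 ≈ 0.914000
step 6 [3y] bond c/2=1/25: DF=(136767/125000 − 1/25·(0.981200+0.970700+0.960900+0.953400+0.914000))/(1+1/25) = 4341/5000 ≈ 0.868200

1 1/2 2453/2500
2 1 9707/10000
3 3/2 9609/10000
4 2 4767/5000
5 5/2 457/500
6 3 4341/5000
DF(1.5y) is solved at step 3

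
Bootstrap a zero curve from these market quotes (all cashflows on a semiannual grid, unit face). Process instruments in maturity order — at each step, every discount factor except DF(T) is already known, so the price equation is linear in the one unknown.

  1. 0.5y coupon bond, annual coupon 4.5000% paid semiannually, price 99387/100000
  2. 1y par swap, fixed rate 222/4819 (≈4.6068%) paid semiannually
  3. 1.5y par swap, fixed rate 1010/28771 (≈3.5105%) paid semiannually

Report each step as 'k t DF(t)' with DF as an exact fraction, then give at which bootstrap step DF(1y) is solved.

1 1/2 243/250
2 1 2389/2500
3 3/2 1899/2000
DF(1y) is solved at step 2

step 1 [0.5y] bond c/2=9/400: DF=(99387/100000 − 9/400·(0))/(1+9/400) = 243/250 ≈ 0.972000
step 2 [1y] swap r/2=111/4819: DF=(1 − 111/4819·(0.972000))/(1+111/4819) = 2389/2500 ≈ 0.955600
step 3 [1.5y] swap r/2=505/28771: DF=(1 − 505/28771·(0.972000+0.955600))/(1+505/28771) = 1899/2000 ≈ 0.949500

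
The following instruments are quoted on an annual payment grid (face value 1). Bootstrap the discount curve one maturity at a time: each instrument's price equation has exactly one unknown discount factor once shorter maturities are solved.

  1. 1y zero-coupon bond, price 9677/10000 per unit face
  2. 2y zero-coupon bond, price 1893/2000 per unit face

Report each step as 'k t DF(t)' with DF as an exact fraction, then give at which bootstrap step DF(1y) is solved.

step 1 [1y] zero: DF = P = 9677/10000 ≈ 0.967700
step 2 [2y] zero: DF = P = 1893/2000 ≈ 0.946500

1 1 9677/10000
2 2 1893/2000
DF(1y) is solved at step 1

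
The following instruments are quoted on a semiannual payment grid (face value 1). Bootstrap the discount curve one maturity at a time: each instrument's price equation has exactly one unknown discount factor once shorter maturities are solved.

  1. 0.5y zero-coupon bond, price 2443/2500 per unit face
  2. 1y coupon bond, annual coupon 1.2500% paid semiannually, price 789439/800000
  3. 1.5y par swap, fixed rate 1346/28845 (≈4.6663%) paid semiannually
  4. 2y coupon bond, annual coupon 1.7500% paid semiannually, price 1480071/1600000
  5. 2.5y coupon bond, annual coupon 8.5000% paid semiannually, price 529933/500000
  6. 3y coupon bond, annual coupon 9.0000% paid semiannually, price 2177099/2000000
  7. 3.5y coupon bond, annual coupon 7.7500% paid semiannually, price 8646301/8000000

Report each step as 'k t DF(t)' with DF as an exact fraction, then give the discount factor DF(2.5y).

1 1/2 2443/2500
2 1 4873/5000
3 3/2 9327/10000
4 2 223/250
5 5/2 8627/10000
6 3 8419/10000
7 7/2 209/250
DF(2.5y) = 8627/10000 ≈ 0.862700

step 1 [0.5y] zero: DF = P = 2443/2500 ≈ 0.977200
step 2 [1y] bond c/2=1/160: DF=(789439/800000 − 1/160·(0.977200))/(1+1/160) = 4873/5000 ≈ 0.974600
step 3 [1.5y] swap r/2=673/28845: DF=(1 − 673/28845·(0.977200+0.974600))/(1+673/28845) = 9327/10000 ≈ 0.932700
step 4 [2y] bond c/2=7/800: DF=(1480071/1600000 − 7/800·(0.977200+0.974600+0.932700))/(1+7/800) = 223/250 ≈ 0.892000
step 5 [2.5y] bond c/2=17/400: DF=(529933/500000 − 17/400·(0.977200+0.974600+0.932700+0.892000))/(1+17/400) = 8627/10000 ≈ 0.862700
step 6 [3y] bond c/2=9/200: DF=(2177099/2000000 − 9/200·(0.977200+0.974600+0.932700+0.892000+0.862700))/(1+9/200) = 8419/10000 ≈ 0.841900
step 7 [3.5y] bond c/2=31/800: DF=(8646301/8000000 − 31/800·(0.977200+0.974600+0.932700+0.892000+0.862700+0.841900))/(1+31/800) = 209/250 ≈ 0.836000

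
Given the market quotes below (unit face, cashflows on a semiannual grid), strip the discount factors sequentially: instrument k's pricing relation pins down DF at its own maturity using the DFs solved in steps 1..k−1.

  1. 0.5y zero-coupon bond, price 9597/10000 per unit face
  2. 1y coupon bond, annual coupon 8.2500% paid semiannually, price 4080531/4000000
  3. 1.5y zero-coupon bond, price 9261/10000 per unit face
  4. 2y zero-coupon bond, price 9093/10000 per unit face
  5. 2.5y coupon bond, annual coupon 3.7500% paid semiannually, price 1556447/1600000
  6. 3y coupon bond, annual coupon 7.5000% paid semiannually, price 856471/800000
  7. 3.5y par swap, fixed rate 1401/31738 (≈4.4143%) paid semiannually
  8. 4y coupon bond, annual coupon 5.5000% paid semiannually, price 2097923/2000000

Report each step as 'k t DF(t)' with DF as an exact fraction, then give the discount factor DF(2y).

1 1/2 9597/10000
2 1 9417/10000
3 3/2 9261/10000
4 2 9093/10000
5 5/2 8861/10000
6 3 1081/1250
7 7/2 8599/10000
8 4 851/1000
DF(2y) = 9093/10000 ≈ 0.909300

step 1 [0.5y] zero: DF = P = 9597/10000 ≈ 0.959700
step 2 [1y] bond c/2=33/800: DF=(4080531/4000000 − 33/800·(0.959700))/(1+33/800) = 9417/10000 ≈ 0.941700
step 3 [1.5y] zero: DF = P = 9261/10000 ≈ 0.926100
step 4 [2y] zero: DF = P = 9093/10000 ≈ 0.909300
step 5 [2.5y] bond c/2=3/160: DF=(1556447/1600000 − 3/160·(0.959700+0.941700+0.926100+0.909300))/(1+3/160) = 8861/10000 ≈ 0.886100
step 6 [3y] bond c/2=3/80: DF=(856471/800000 − 3/80·(0.959700+0.941700+0.926100+0.909300+0.886100))/(1+3/80) = 1081/1250 ≈ 0.864800
step 7 [3.5y] swap r/2=1401/63476: DF=(1 − 1401/63476·(0.959700+0.941700+0.926100+0.909300+0.886100+0.864800))/(1+1401/63476) = 8599/10000 ≈ 0.859900
step 8 [4y] bond c/2=11/400: DF=(2097923/2000000 − 11/400·(0.959700+0.941700+0.926100+0.909300+0.886100+0.864800+0.859900))/(1+11/400) = 851/1000 ≈ 0.851000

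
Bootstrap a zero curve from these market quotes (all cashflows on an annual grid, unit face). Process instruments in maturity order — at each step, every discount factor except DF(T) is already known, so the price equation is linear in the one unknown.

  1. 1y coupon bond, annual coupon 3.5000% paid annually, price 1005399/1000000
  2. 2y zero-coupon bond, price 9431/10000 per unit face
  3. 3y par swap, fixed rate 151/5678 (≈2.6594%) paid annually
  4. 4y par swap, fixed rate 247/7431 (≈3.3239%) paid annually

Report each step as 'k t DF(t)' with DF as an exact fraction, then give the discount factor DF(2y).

step 1 [1y] bond c/1=7/200: DF=(1005399/1000000 − 7/200·(0))/(1+7/200) = 4857/5000 ≈ 0.971400
step 2 [2y] zero: DF = P = 9431/10000 ≈ 0.943100
step 3 [3y] swap r/1=151/5678: DF=(1 − 151/5678·(0.971400+0.943100))/(1+151/5678) = 1849/2000 ≈ 0.924500
step 4 [4y] swap r/1=247/7431: DF=(1 − 247/7431·(0.971400+0.943100+0.924500))/(1+247/7431) = 1753/2000 ≈ 0.876500

1 1 4857/5000
2 2 9431/10000
3 3 1849/2000
4 4 1753/2000
DF(2y) = 9431/10000 ≈ 0.943100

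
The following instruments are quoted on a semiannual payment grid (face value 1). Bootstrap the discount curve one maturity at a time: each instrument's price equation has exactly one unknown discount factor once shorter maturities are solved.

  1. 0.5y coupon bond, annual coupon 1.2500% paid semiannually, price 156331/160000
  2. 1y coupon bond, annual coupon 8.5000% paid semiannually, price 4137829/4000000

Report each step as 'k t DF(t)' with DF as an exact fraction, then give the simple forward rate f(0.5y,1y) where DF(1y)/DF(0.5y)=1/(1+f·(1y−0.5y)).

step 1 [0.5y] bond c/2=1/160: DF=(156331/160000 − 1/160·(0))/(1+1/160) = 971/1000 ≈ 0.971000
step 2 [1y] bond c/2=17/400: DF=(4137829/4000000 − 17/400·(0.971000))/(1+17/400) = 9527/10000 ≈ 0.952700

1 1/2 971/1000
2 1 9527/10000
f(0.5y,1y) = ((971/1000)/(9527/10000) − 1)/(1/2) = 366/9527 ≈ 3.8417%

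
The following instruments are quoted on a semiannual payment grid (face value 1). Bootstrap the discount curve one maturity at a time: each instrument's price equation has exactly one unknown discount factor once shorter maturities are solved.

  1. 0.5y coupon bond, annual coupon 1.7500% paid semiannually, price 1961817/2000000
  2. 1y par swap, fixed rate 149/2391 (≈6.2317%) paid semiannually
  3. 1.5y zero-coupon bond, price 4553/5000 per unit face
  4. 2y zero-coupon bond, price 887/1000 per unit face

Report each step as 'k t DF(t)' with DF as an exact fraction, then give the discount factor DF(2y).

step 1 [0.5y] bond c/2=7/800: DF=(1961817/2000000 − 7/800·(0))/(1+7/800) = 2431/2500 ≈ 0.972400
step 2 [1y] swap r/2=149/4782: DF=(1 − 149/4782·(0.972400))/(1+149/4782) = 2351/2500 ≈ 0.940400
step 3 [1.5y] zero: DF = P = 4553/5000 ≈ 0.910600
step 4 [2y] zero: DF = P = 887/1000 ≈ 0.887000

1 1/2 2431/2500
2 1 2351/2500
3 3/2 4553/5000
4 2 887/1000
DF(2y) = 887/1000 ≈ 0.887000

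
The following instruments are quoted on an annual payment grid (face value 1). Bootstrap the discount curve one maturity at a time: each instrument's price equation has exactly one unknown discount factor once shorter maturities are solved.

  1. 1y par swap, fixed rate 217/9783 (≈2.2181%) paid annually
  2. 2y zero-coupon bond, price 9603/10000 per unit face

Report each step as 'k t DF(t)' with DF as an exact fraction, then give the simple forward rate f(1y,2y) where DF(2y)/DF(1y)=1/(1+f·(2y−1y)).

1 1 9783/10000
2 2 9603/10000
f(1y,2y) = ((9783/10000)/(9603/10000) − 1)/(1) = 20/1067 ≈ 1.8744%

step 1 [1y] swap r/1=217/9783: DF=(1 − 217/9783·(0))/(1+217/9783) = 9783/10000 ≈ 0.978300
step 2 [2y] zero: DF = P = 9603/10000 ≈ 0.960300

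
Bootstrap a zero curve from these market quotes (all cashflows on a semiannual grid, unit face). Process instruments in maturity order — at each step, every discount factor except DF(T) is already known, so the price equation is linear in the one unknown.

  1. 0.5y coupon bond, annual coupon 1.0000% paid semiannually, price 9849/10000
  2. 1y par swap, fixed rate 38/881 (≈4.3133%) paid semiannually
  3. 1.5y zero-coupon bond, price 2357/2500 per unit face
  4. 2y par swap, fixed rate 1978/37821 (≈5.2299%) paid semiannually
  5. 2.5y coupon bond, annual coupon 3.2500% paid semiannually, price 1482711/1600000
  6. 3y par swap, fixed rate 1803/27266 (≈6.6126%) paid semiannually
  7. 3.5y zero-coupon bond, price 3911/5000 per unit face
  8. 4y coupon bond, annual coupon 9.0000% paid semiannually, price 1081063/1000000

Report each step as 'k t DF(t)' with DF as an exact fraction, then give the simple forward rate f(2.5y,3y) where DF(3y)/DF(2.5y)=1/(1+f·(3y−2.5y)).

1 1/2 49/50
2 1 4791/5000
3 3/2 2357/2500
4 2 9011/10000
5 5/2 4257/5000
6 3 8197/10000
7 7/2 3911/5000
8 4 383/500
f(2.5y,3y) = ((4257/5000)/(8197/10000) − 1)/(1/2) = 634/8197 ≈ 7.7345%

step 1 [0.5y] bond c/2=1/200: DF=(9849/10000 − 1/200·(0))/(1+1/200) = 49/50 ≈ 0.980000
step 2 [1y] swap r/2=19/881: DF=(1 − 19/881·(0.980000))/(1+19/881) = 4791/5000 ≈ 0.958200
step 3 [1.5y] zero: DF = P = 2357/2500 ≈ 0.942800
step 4 [2y] swap r/2=989/37821: DF=(1 − 989/37821·(0.980000+0.958200+0.942800))/(1+989/37821) = 9011/10000 ≈ 0.901100
step 5 [2.5y] bond c/2=13/800: DF=(1482711/1600000 − 13/800·(0.980000+0.958200+0.942800+0.901100))/(1+13/800) = 4257/5000 ≈ 0.851400
step 6 [3y] swap r/2=1803/54532: DF=(1 − 1803/54532·(0.980000+0.958200+0.942800+0.901100+0.851400))/(1+1803/54532) = 8197/10000 ≈ 0.819700
step 7 [3.5y] zero: DF = P = 3911/5000 ≈ 0.782200
step 8 [4y] bond c/2=9/200: DF=(1081063/1000000 − 9/200·(0.980000+0.958200+0.942800+0.901100+0.851400+0.819700+0.782200))/(1+9/200) = 383/500 ≈ 0.766000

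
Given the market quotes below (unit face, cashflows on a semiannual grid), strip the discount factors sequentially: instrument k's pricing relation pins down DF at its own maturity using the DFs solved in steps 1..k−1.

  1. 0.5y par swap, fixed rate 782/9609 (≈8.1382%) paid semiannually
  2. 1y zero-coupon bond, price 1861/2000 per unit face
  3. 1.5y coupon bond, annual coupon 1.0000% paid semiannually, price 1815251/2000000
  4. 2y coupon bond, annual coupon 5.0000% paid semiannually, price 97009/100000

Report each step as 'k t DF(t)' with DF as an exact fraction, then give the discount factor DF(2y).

1 1/2 9609/10000
2 1 1861/2000
3 3/2 8937/10000
4 2 1757/2000
DF(2y) = 1757/2000 ≈ 0.878500

step 1 [0.5y] swap r/2=391/9609: DF=(1 − 391/9609·(0))/(1+391/9609) = 9609/10000 ≈ 0.960900
step 2 [1y] zero: DF = P = 1861/2000 ≈ 0.930500
step 3 [1.5y] bond c/2=1/200: DF=(1815251/2000000 − 1/200·(0.960900+0.930500))/(1+1/200) = 8937/10000 ≈ 0.893700
step 4 [2y] bond c/2=1/40: DF=(97009/100000 − 1/40·(0.960900+0.930500+0.893700))/(1+1/40) = 1757/2000 ≈ 0.878500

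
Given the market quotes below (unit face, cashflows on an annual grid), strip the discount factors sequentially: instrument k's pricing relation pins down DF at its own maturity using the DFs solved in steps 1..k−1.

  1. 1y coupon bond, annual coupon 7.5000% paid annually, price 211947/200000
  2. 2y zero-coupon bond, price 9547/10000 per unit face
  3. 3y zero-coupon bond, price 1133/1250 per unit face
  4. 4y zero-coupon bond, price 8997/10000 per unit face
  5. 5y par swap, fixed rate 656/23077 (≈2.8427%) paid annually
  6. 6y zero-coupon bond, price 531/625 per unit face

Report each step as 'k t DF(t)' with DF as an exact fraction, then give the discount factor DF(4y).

step 1 [1y] bond c/1=3/40: DF=(211947/200000 − 3/40·(0))/(1+3/40) = 4929/5000 ≈ 0.985800
step 2 [2y] zero: DF = P = 9547/10000 ≈ 0.954700
step 3 [3y] zero: DF = P = 1133/1250 ≈ 0.906400
step 4 [4y] zero: DF = P = 8997/10000 ≈ 0.899700
step 5 [5y] swap r/1=656/23077: DF=(1 − 656/23077·(0.985800+0.954700+0.906400+0.899700))/(1+656/23077) = 543/625 ≈ 0.868800
step 6 [6y] zero: DF = P = 531/625 ≈ 0.849600

1 1 4929/5000
2 2 9547/10000
3 3 1133/1250
4 4 8997/10000
5 5 543/625
6 6 531/625
DF(4y) = 8997/10000 ≈ 0.899700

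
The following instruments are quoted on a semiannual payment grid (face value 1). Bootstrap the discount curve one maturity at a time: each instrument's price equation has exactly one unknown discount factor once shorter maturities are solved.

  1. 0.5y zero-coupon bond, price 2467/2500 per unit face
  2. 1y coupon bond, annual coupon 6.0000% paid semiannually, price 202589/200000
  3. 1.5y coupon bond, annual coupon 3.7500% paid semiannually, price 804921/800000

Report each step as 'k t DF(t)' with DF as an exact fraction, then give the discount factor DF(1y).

1 1/2 2467/2500
2 1 9547/10000
3 3/2 9519/10000
DF(1y) = 9547/10000 ≈ 0.954700

step 1 [0.5y] zero: DF = P = 2467/2500 ≈ 0.986800
step 2 [1y] bond c/2=3/100: DF=(202589/200000 − 3/100·(0.986800))/(1+3/100) = 9547/10000 ≈ 0.954700
step 3 [1.5y] bond c/2=3/160: DF=(804921/800000 − 3/160·(0.986800+0.954700))/(1+3/160) = 9519/10000 ≈ 0.951900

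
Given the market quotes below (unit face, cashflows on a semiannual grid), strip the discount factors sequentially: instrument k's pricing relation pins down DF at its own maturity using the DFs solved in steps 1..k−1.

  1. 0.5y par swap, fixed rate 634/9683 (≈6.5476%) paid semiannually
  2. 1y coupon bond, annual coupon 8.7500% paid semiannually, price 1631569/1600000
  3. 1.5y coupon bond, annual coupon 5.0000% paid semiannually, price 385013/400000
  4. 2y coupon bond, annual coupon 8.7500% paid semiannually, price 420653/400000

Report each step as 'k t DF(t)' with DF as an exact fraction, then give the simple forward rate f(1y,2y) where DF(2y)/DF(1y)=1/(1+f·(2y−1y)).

1 1/2 9683/10000
2 1 2341/2500
3 3/2 4463/5000
4 2 8903/10000
f(1y,2y) = ((2341/2500)/(8903/10000) − 1)/(1) = 461/8903 ≈ 5.1780%

step 1 [0.5y] swap r/2=317/9683: DF=(1 − 317/9683·(0))/(1+317/9683) = 9683/10000 ≈ 0.968300
step 2 [1y] bond c/2=7/160: DF=(1631569/1600000 − 7/160·(0.968300))/(1+7/160) = 2341/2500 ≈ 0.936400
step 3 [1.5y] bond c/2=1/40: DF=(385013/400000 − 1/40·(0.968300+0.936400))/(1+1/40) = 4463/5000 ≈ 0.892600
step 4 [2y] bond c/2=7/160: DF=(420653/400000 − 7/160·(0.968300+0.936400+0.892600))/(1+7/160) = 8903/10000 ≈ 0.890300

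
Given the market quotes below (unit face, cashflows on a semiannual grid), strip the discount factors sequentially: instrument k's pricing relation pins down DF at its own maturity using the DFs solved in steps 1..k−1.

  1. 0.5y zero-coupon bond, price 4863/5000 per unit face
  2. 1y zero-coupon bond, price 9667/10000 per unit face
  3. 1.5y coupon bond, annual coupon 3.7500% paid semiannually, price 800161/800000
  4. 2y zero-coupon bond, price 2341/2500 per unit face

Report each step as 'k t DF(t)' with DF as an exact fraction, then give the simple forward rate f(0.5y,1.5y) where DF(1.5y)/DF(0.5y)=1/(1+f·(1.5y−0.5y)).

step 1 [0.5y] zero: DF = P = 4863/5000 ≈ 0.972600
step 2 [1y] zero: DF = P = 9667/10000 ≈ 0.966700
step 3 [1.5y] bond c/2=3/160: DF=(800161/800000 − 3/160·(0.972600+0.966700))/(1+3/160) = 9461/10000 ≈ 0.946100
step 4 [2y] zero: DF = P = 2341/2500 ≈ 0.936400

1 1/2 4863/5000
2 1 9667/10000
3 3/2 9461/10000
4 2 2341/2500
f(0.5y,1.5y) = ((4863/5000)/(9461/10000) − 1)/(1) = 265/9461 ≈ 2.8010%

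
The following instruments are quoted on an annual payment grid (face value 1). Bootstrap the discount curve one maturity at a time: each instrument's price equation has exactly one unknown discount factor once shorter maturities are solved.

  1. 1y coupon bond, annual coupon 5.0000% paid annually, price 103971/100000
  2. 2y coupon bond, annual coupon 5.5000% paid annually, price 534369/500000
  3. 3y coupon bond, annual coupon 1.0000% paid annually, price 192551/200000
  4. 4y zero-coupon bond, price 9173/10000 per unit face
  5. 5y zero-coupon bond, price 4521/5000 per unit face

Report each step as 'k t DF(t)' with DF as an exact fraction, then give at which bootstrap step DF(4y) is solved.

1 1 4951/5000
2 2 4807/5000
3 3 9339/10000
4 4 9173/10000
5 5 4521/5000
DF(4y) is solved at step 4

step 1 [1y] bond c/1=1/20: DF=(103971/100000 − 1/20·(0))/(1+1/20) = 4951/5000 ≈ 0.990200
step 2 [2y] bond c/1=11/200: DF=(534369/500000 − 11/200·(0.990200))/(1+11/200) = 4807/5000 ≈ 0.961400
step 3 [3y] bond c/1=1/100: DF=(192551/200000 − 1/100·(0.990200+0.961400))/(1+1/100) = 9339/10000 ≈ 0.933900
step 4 [4y] zero: DF = P = 9173/10000 ≈ 0.917300
step 5 [5y] zero: DF = P = 4521/5000 ≈ 0.904200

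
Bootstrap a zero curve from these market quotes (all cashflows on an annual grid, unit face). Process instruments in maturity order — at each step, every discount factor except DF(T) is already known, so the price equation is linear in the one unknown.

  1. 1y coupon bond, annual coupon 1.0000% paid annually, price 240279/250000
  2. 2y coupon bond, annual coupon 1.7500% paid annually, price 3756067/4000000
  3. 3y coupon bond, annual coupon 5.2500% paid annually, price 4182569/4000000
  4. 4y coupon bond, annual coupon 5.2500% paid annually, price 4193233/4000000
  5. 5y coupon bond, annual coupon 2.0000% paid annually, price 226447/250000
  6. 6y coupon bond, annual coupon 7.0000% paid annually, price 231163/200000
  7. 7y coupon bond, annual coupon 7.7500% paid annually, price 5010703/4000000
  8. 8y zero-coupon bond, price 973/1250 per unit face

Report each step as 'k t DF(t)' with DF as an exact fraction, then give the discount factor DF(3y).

step 1 [1y] bond c/1=1/100: DF=(240279/250000 − 1/100·(0))/(1+1/100) = 2379/2500 ≈ 0.951600
step 2 [2y] bond c/1=7/400: DF=(3756067/4000000 − 7/400·(0.951600))/(1+7/400) = 1813/2000 ≈ 0.906500
step 3 [3y] bond c/1=21/400: DF=(4182569/4000000 − 21/400·(0.951600+0.906500))/(1+21/400) = 563/625 ≈ 0.900800
step 4 [4y] bond c/1=21/400: DF=(4193233/4000000 − 21/400·(0.951600+0.906500+0.900800))/(1+21/400) = 1073/1250 ≈ 0.858400
step 5 [5y] bond c/1=1/50: DF=(226447/250000 − 1/50·(0.951600+0.906500+0.900800+0.858400))/(1+1/50) = 8171/10000 ≈ 0.817100
step 6 [6y] bond c/1=7/100: DF=(231163/200000 − 7/100·(0.951600+0.906500+0.900800+0.858400+0.817100))/(1+7/100) = 7901/10000 ≈ 0.790100
step 7 [7y] bond c/1=31/400: DF=(5010703/4000000 − 31/400·(0.951600+0.906500+0.900800+0.858400+0.817100+0.790100))/(1+31/400) = 1967/2500 ≈ 0.786800
step 8 [8y] zero: DF = P = 973/1250 ≈ 0.778400

1 1 2379/2500
2 2 1813/2000
3 3 563/625
4 4 1073/1250
5 5 8171/10000
6 6 7901/10000
7 7 1967/2500
8 8 973/1250
DF(3y) = 563/625 ≈ 0.900800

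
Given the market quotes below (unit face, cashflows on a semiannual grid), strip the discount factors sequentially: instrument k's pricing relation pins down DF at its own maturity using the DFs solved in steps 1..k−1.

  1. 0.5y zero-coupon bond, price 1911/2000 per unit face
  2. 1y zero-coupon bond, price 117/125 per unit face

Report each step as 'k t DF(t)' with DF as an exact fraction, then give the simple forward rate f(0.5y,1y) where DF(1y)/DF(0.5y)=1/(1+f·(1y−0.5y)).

step 1 [0.5y] zero: DF = P = 1911/2000 ≈ 0.955500
step 2 [1y] zero: DF = P = 117/125 ≈ 0.936000

1 1/2 1911/2000
2 1 117/125
f(0.5y,1y) = ((1911/2000)/(117/125) − 1)/(1/2) = 1/24 ≈ 4.1667%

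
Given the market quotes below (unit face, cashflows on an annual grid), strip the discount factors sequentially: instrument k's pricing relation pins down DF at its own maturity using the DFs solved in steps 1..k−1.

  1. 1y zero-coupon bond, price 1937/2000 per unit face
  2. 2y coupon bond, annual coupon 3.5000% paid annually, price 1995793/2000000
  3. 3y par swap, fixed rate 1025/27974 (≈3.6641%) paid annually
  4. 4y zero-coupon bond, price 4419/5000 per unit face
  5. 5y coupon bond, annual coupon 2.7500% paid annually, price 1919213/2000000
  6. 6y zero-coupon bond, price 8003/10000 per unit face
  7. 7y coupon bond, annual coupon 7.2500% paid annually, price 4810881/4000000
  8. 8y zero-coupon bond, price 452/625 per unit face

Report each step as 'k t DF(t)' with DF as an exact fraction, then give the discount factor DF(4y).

1 1 1937/2000
2 2 4657/5000
3 3 359/400
4 4 4419/5000
5 5 4177/5000
6 6 8003/10000
7 7 381/500
8 8 452/625
DF(4y) = 4419/5000 ≈ 0.883800

step 1 [1y] zero: DF = P = 1937/2000 ≈ 0.968500
step 2 [2y] bond c/1=7/200: DF=(1995793/2000000 − 7/200·(0.968500))/(1+7/200) = 4657/5000 ≈ 0.931400
step 3 [3y] swap r/1=1025/27974: DF=(1 − 1025/27974·(0.968500+0.931400))/(1+1025/27974) = 359/400 ≈ 0.897500
step 4 [4y] zero: DF = P = 4419/5000 ≈ 0.883800
step 5 [5y] bond c/1=11/400: DF=(1919213/2000000 − 11/400·(0.968500+0.931400+0.897500+0.883800))/(1+11/400) = 4177/5000 ≈ 0.835400
step 6 [6y] zero: DF = P = 8003/10000 ≈ 0.800300
step 7 [7y] bond c/1=29/400: DF=(4810881/4000000 − 29/400·(0.968500+0.931400+0.897500+0.883800+0.835400+0.800300))/(1+29/400) = 381/500 ≈ 0.762000
step 8 [8y] zero: DF = P = 452/625 ≈ 0.723200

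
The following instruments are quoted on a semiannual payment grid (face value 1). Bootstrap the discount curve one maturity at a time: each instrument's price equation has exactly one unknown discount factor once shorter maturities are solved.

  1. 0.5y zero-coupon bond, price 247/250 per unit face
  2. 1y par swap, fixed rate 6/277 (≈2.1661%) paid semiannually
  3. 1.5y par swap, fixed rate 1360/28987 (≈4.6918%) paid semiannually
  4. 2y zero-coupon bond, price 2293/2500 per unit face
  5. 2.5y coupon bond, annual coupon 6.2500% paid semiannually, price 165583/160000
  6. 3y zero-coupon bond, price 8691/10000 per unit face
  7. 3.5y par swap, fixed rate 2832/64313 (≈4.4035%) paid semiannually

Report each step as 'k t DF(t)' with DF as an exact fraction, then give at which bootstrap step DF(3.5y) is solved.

step 1 [0.5y] zero: DF = P = 247/250 ≈ 0.988000
step 2 [1y] swap r/2=3/277: DF=(1 − 3/277·(0.988000))/(1+3/277) = 9787/10000 ≈ 0.978700
step 3 [1.5y] swap r/2=680/28987: DF=(1 − 680/28987·(0.988000+0.978700))/(1+680/28987) = 233/250 ≈ 0.932000
step 4 [2y] zero: DF = P = 2293/2500 ≈ 0.917200
step 5 [2.5y] bond c/2=1/32: DF=(165583/160000 − 1/32·(0.988000+0.978700+0.932000+0.917200))/(1+1/32) = 8879/10000 ≈ 0.887900
step 6 [3y] zero: DF = P = 8691/10000 ≈ 0.869100
step 7 [3.5y] swap r/2=1416/64313: DF=(1 − 1416/64313·(0.988000+0.978700+0.932000+0.917200+0.887900+0.869100))/(1+1416/64313) = 1073/1250 ≈ 0.858400

1 1/2 247/250
2 1 9787/10000
3 3/2 233/250
4 2 2293/2500
5 5/2 8879/10000
6 3 8691/10000
7 7/2 1073/1250
DF(3.5y) is solved at step 7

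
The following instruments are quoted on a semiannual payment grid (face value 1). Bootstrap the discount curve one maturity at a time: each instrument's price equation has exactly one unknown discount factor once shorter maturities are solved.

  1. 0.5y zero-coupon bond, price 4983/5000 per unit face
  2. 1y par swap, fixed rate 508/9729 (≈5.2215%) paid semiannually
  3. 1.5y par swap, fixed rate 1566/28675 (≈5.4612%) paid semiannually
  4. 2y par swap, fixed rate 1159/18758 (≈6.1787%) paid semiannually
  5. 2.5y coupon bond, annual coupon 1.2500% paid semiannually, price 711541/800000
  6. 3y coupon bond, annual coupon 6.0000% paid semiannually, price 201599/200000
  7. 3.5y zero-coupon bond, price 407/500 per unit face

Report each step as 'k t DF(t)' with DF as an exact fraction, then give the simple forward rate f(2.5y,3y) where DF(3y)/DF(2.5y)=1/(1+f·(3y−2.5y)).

step 1 [0.5y] zero: DF = P = 4983/5000 ≈ 0.996600
step 2 [1y] swap r/2=254/9729: DF=(1 − 254/9729·(0.996600))/(1+254/9729) = 2373/2500 ≈ 0.949200
step 3 [1.5y] swap r/2=783/28675: DF=(1 − 783/28675·(0.996600+0.949200))/(1+783/28675) = 9217/10000 ≈ 0.921700
step 4 [2y] swap r/2=1159/37516: DF=(1 − 1159/37516·(0.996600+0.949200+0.921700))/(1+1159/37516) = 8841/10000 ≈ 0.884100
step 5 [2.5y] bond c/2=1/160: DF=(711541/800000 − 1/160·(0.996600+0.949200+0.921700+0.884100))/(1+1/160) = 4303/5000 ≈ 0.860600
step 6 [3y] bond c/2=3/100: DF=(201599/200000 − 3/100·(0.996600+0.949200+0.921700+0.884100+0.860600))/(1+3/100) = 8443/10000 ≈ 0.844300
step 7 [3.5y] zero: DF = P = 407/500 ≈ 0.814000

1 1/2 4983/5000
2 1 2373/2500
3 3/2 9217/10000
4 2 8841/10000
5 5/2 4303/5000
6 3 8443/10000
7 7/2 407/500
f(2.5y,3y) = ((4303/5000)/(8443/10000) − 1)/(1/2) = 326/8443 ≈ 3.8612%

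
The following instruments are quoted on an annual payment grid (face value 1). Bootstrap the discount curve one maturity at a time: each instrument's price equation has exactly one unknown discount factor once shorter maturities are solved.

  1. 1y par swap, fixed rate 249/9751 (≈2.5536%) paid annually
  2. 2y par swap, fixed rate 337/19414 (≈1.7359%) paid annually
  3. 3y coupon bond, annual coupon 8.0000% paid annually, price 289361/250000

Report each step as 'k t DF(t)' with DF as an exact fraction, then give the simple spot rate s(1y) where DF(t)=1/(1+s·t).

step 1 [1y] swap r/1=249/9751: DF=(1 − 249/9751·(0))/(1+249/9751) = 9751/10000 ≈ 0.975100
step 2 [2y] swap r/1=337/19414: DF=(1 − 337/19414·(0.975100))/(1+337/19414) = 9663/10000 ≈ 0.966300
step 3 [3y] bond c/1=2/25: DF=(289361/250000 − 2/25·(0.975100+0.966300))/(1+2/25) = 9279/10000 ≈ 0.927900

1 1 9751/10000
2 2 9663/10000
3 3 9279/10000
s(1y) = (1/(9751/10000) − 1)/(1) = 249/9751 ≈ 2.5536%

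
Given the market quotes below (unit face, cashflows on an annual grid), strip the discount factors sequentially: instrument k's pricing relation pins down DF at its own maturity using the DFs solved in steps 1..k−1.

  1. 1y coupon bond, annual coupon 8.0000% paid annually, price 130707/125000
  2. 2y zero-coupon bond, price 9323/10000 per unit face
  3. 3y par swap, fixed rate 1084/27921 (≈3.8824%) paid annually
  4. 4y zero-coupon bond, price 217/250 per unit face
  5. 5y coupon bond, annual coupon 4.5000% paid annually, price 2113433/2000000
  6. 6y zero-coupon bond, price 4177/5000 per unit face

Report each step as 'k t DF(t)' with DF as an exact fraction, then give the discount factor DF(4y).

1 1 4841/5000
2 2 9323/10000
3 3 2229/2500
4 4 217/250
5 5 1067/1250
6 6 4177/5000
DF(4y) = 217/250 ≈ 0.868000

step 1 [1y] bond c/1=2/25: DF=(130707/125000 − 2/25·(0))/(1+2/25) = 4841/5000 ≈ 0.968200
step 2 [2y] zero: DF = P = 9323/10000 ≈ 0.932300
step 3 [3y] swap r/1=1084/27921: DF=(1 − 1084/27921·(0.968200+0.932300))/(1+1084/27921) = 2229/2500 ≈ 0.891600
step 4 [4y] zero: DF = P = 217/250 ≈ 0.868000
step 5 [5y] bond c/1=9/200: DF=(2113433/2000000 − 9/200·(0.968200+0.932300+0.891600+0.868000))/(1+9/200) = 1067/1250 ≈ 0.853600
step 6 [6y] zero: DF = P = 4177/5000 ≈ 0.835400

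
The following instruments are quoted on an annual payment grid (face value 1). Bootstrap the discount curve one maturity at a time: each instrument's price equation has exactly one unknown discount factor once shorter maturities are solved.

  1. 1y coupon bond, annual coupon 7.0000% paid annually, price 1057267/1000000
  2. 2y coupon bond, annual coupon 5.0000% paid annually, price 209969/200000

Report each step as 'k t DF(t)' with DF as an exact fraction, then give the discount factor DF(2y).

step 1 [1y] bond c/1=7/100: DF=(1057267/1000000 − 7/100·(0))/(1+7/100) = 9881/10000 ≈ 0.988100
step 2 [2y] bond c/1=1/20: DF=(209969/200000 − 1/20·(0.988100))/(1+1/20) = 1191/1250 ≈ 0.952800

1 1 9881/10000
2 2 1191/1250
DF(2y) = 1191/1250 ≈ 0.952800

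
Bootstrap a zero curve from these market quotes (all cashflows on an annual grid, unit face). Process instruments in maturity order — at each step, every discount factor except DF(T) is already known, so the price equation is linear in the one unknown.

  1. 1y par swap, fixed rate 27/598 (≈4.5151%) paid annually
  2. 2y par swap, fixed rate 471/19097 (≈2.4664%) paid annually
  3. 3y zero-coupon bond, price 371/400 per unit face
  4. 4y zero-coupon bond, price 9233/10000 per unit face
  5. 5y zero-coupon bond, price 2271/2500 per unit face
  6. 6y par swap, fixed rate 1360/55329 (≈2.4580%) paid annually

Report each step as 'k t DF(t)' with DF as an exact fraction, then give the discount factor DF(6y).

step 1 [1y] swap r/1=27/598: DF=(1 − 27/598·(0))/(1+27/598) = 598/625 ≈ 0.956800
step 2 [2y] swap r/1=471/19097: DF=(1 − 471/19097·(0.956800))/(1+471/19097) = 9529/10000 ≈ 0.952900
step 3 [3y] zero: DF = P = 371/400 ≈ 0.927500
step 4 [4y] zero: DF = P = 9233/10000 ≈ 0.923300
step 5 [5y] zero: DF = P = 2271/2500 ≈ 0.908400
step 6 [6y] swap r/1=1360/55329: DF=(1 − 1360/55329·(0.956800+0.952900+0.927500+0.923300+0.908400))/(1+1360/55329) = 108/125 ≈ 0.864000

1 1 598/625
2 2 9529/10000
3 3 371/400
4 4 9233/10000
5 5 2271/2500
6 6 108/125
DF(6y) = 108/125 ≈ 0.864000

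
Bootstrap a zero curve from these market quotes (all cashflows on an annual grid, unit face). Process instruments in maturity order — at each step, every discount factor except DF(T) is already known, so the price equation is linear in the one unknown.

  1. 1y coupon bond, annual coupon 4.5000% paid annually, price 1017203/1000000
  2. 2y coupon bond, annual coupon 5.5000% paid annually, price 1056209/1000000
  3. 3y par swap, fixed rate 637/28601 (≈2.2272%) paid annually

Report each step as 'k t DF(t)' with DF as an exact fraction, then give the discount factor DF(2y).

1 1 4867/5000
2 2 594/625
3 3 9363/10000
DF(2y) = 594/625 ≈ 0.950400

step 1 [1y] bond c/1=9/200: DF=(1017203/1000000 − 9/200·(0))/(1+9/200) = 4867/5000 ≈ 0.973400
step 2 [2y] bond c/1=11/200: DF=(1056209/1000000 − 11/200·(0.973400))/(1+11/200) = 594/625 ≈ 0.950400
step 3 [3y] swap r/1=637/28601: DF=(1 − 637/28601·(0.973400+0.950400))/(1+637/28601) = 9363/10000 ≈ 0.936300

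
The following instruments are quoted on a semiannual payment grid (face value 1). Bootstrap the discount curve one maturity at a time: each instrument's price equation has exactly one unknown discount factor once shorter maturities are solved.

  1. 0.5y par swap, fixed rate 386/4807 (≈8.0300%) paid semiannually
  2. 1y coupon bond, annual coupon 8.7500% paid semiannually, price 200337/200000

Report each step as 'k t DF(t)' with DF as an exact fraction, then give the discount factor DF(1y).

step 1 [0.5y] swap r/2=193/4807: DF=(1 − 193/4807·(0))/(1+193/4807) = 4807/5000 ≈ 0.961400
step 2 [1y] bond c/2=7/160: DF=(200337/200000 − 7/160·(0.961400))/(1+7/160) = 4597/5000 ≈ 0.919400

1 1/2 4807/5000
2 1 4597/5000
DF(1y) = 4597/5000 ≈ 0.919400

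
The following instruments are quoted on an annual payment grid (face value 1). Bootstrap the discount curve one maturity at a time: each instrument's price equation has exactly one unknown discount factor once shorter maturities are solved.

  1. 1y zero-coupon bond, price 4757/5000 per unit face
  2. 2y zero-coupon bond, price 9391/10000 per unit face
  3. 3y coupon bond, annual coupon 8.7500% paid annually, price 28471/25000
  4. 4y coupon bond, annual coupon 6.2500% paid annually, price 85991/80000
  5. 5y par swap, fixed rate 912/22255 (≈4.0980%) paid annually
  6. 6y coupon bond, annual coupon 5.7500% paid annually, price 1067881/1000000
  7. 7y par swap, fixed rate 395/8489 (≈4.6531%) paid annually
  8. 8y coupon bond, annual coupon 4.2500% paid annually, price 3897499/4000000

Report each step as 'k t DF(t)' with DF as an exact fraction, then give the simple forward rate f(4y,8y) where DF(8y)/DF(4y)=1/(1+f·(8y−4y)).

1 1 4757/5000
2 2 9391/10000
3 3 8951/10000
4 4 4239/5000
5 5 511/625
6 6 3839/5000
7 7 1447/2000
8 8 1731/2500
f(4y,8y) = ((4239/5000)/(1731/2500) − 1)/(4) = 259/4616 ≈ 5.6109%

step 1 [1y] zero: DF = P = 4757/5000 ≈ 0.951400
step 2 [2y] zero: DF = P = 9391/10000 ≈ 0.939100
step 3 [3y] bond c/1=7/80: DF=(28471/25000 − 7/80·(0.951400+0.939100))/(1+7/80) = 8951/10000 ≈ 0.895100
step 4 [4y] bond c/1=1/16: DF=(85991/80000 − 1/16·(0.951400+0.939100+0.895100))/(1+1/16) = 4239/5000 ≈ 0.847800
step 5 [5y] swap r/1=912/22255: DF=(1 − 912/22255·(0.951400+0.939100+0.895100+0.847800))/(1+912/22255) = 511/625 ≈ 0.817600
step 6 [6y] bond c/1=23/400: DF=(1067881/1000000 − 23/400·(0.951400+0.939100+0.895100+0.847800+0.817600))/(1+23/400) = 3839/5000 ≈ 0.767800
step 7 [7y] swap r/1=395/8489: DF=(1 − 395/8489·(0.951400+0.939100+0.895100+0.847800+0.817600+0.767800))/(1+395/8489) = 1447/2000 ≈ 0.723500
step 8 [8y] bond c/1=17/400: DF=(3897499/4000000 − 17/400·(0.951400+0.939100+0.895100+0.847800+0.817600+0.767800+0.723500))/(1+17/400) = 1731/2500 ≈ 0.692400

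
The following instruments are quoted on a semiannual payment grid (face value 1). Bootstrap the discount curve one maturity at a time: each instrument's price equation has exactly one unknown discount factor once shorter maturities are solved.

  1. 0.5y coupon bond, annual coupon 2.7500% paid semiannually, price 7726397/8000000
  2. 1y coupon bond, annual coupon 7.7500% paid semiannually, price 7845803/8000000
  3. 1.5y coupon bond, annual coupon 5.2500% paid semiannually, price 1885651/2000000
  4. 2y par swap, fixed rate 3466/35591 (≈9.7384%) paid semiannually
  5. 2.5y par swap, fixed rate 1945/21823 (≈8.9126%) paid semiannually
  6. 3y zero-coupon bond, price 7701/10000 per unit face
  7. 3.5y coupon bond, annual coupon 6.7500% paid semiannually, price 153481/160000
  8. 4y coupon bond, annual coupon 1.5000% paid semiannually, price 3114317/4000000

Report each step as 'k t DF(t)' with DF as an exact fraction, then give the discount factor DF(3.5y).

step 1 [0.5y] bond c/2=11/800: DF=(7726397/8000000 − 11/800·(0))/(1+11/800) = 9527/10000 ≈ 0.952700
step 2 [1y] bond c/2=31/800: DF=(7845803/8000000 − 31/800·(0.952700))/(1+31/800) = 4543/5000 ≈ 0.908600
step 3 [1.5y] bond c/2=21/800: DF=(1885651/2000000 − 21/800·(0.952700+0.908600))/(1+21/800) = 8711/10000 ≈ 0.871100
step 4 [2y] swap r/2=1733/35591: DF=(1 − 1733/35591·(0.952700+0.908600+0.871100))/(1+1733/35591) = 8267/10000 ≈ 0.826700
step 5 [2.5y] swap r/2=1945/43646: DF=(1 − 1945/43646·(0.952700+0.908600+0.871100+0.826700))/(1+1945/43646) = 1611/2000 ≈ 0.805500
step 6 [3y] zero: DF = P = 7701/10000 ≈ 0.770100
step 7 [3.5y] bond c/2=27/800: DF=(153481/160000 − 27/800·(0.952700+0.908600+0.871100+0.826700+0.805500+0.770100))/(1+27/800) = 7603/10000 ≈ 0.760300
step 8 [4y] bond c/2=3/400: DF=(3114317/4000000 − 3/400·(0.952700+0.908600+0.871100+0.826700+0.805500+0.770100+0.760300))/(1+3/400) = 7289/10000 ≈ 0.728900

1 1/2 9527/10000
2 1 4543/5000
3 3/2 8711/10000
4 2 8267/10000
5 5/2 1611/2000
6 3 7701/10000
7 7/2 7603/10000
8 4 7289/10000
DF(3.5y) = 7603/10000 ≈ 0.760300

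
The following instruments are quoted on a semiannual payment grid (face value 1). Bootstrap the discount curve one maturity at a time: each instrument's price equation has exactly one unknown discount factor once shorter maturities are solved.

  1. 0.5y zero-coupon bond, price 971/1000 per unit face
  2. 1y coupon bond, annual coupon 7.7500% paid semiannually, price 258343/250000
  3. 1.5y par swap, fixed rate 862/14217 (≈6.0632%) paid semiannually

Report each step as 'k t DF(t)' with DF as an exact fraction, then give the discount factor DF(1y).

1 1/2 971/1000
2 1 4793/5000
3 3/2 4569/5000
DF(1y) = 4793/5000 ≈ 0.958600

step 1 [0.5y] zero: DF = P = 971/1000 ≈ 0.971000
step 2 [1y] bond c/2=31/800: DF=(258343/250000 − 31/800·(0.971000))/(1+31/800) = 4793/5000 ≈ 0.958600
step 3 [1.5y] swap r/2=431/14217: DF=(1 − 431/14217·(0.971000+0.958600))/(1+431/14217) = 4569/5000 ≈ 0.913800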